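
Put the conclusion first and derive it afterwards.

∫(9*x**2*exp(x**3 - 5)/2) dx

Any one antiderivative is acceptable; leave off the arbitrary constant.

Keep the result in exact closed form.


The answer is 3*exp(x**3 - 5)/2.
Step 1. Substitute u = x**3 - 5, turning ∫(9*x**2*exp(x**3 - 5)/2) dx into ∫(3*exp(u)/2) du: now ∫(3*exp(u)/2) du.
Step 2. Evaluate the standard form: now 3*exp(u)/2.
Step 3. Substitute back u = x**3 - 5: now 3*exp(x**3 - 5)/2.
Answer: 3*exp(x**3 - 5)/2.


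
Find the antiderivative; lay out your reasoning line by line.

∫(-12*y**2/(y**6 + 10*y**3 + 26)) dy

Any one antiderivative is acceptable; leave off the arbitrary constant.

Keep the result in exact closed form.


Step 1. Substitute u = y**3 + 5, turning ∫(-12*y**2/(y**6 + 10*y**3 + 26)) dy into ∫(-4/(u**2 + 1)) du: now ∫(-4/(u**2 + 1)) du.
Step 2. Evaluate the standard form: now -4*atan(u).
Step 3. Substitute back u = y**3 + 5: now -4*atan(y**3 + 5).
Answer: -4*atan(y**3 + 5).


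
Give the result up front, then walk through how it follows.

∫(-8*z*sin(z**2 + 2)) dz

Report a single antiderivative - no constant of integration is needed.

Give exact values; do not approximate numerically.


The answer is 4*cos(z**2 + 2).
Step 1. Substitute u = z**2 + 2, turning ∫(-8*z*sin(z**2 + 2)) dz into ∫(-4*sin(u)) du: now ∫(-4*sin(u)) du.
Step 2. Evaluate the standard form: now 4*cos(u).
Step 3. Substitute back u = z**2 + 2: now 4*cos(z**2 + 2).
Answer: 4*cos(z**2 + 2).


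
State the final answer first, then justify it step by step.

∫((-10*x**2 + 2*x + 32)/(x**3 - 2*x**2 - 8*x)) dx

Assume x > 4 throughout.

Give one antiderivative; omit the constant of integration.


The answer is -4*log(x) - 5*log(x - 4) - log(x + 2).
Step 1. Decompose ∫((-10*x**2 + 2*x + 32)/(x**3 - 2*x**2 - 8*x)) dx by partial fractions, (-10*x**2 + 2*x + 32)/(x**3 - 2*x**2 - 8*x) = -1/(x + 2) - 5/(x - 4) - 4/x: now ∫(-4/x) dx + ∫(-5/(x - 4)) dx + ∫(-1/(x + 2)) dx.
Step 2. Evaluate the standard form [assuming x > 4]: now -5*log(x - 4) + ∫(-4/x) dx + ∫(-1/(x + 2)) dx.
Step 3. Evaluate the standard form [assuming x > 0]: now -4*log(x) - 5*log(x - 4) + ∫(-1/(x + 2)) dx.
Step 4. Evaluate the standard form [assuming x > -2]: now -4*log(x) - 5*log(x - 4) - log(x + 2).
Answer: -4*log(x) - 5*log(x - 4) - log(x + 2).


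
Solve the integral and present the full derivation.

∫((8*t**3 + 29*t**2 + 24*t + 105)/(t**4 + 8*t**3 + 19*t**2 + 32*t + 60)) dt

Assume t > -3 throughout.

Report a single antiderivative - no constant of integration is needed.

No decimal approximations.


Step 1. Decompose ∫((8*t**3 + 29*t**2 + 24*t + 105)/(t**4 + 8*t**3 + 19*t**2 + 32*t + 60)) dt by partial fractions, (8*t**3 + 29*t**2 + 24*t + 105)/(t**4 + 8*t**3 + 19*t**2 + 32*t + 60) = -1/(t**2 + 4) + 5/(t + 5) + 3/(t + 3): now ∫(3/(t + 3)) dt + ∫(5/(t + 5)) dt + ∫(-1/(t**2 + 4)) dt.
Step 2. Evaluate the standard form [assuming t > -3]: now 3*log(t + 3) + ∫(5/(t + 5)) dt + ∫(-1/(t**2 + 4)) dt.
Step 3. Evaluate the standard form [assuming t > -5]: now 3*log(t + 3) + 5*log(t + 5) + ∫(-1/(t**2 + 4)) dt.
Step 4. Evaluate the standard form: now 3*log(t + 3) + 5*log(t + 5) - atan(t/2)/2.
Answer: 3*log(t + 3) + 5*log(t + 5) - atan(t/2)/2.


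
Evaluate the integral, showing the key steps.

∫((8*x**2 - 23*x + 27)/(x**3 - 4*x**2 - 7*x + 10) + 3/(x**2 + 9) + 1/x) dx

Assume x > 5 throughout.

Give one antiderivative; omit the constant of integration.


Step 1. Rewrite: now ∫(1/x) dx + ∫((8*x**2 - 23*x + 27)/(x**3 - 4*x**2 - 7*x + 10)) dx + ∫(3/(x**2 + 9)) dx.
Step 2. Evaluate the standard form [assuming x > 0]: now log(x) + ∫((8*x**2 - 23*x + 27)/(x**3 - 4*x**2 - 7*x + 10)) dx + ∫(3/(x**2 + 9)) dx.
Step 3. Evaluate the standard form: now log(x) + atan(x/3) + ∫((8*x**2 - 23*x + 27)/(x**3 - 4*x**2 - 7*x + 10)) dx.
Step 4. Decompose ∫((8*x**2 - 23*x + 27)/(x**3 - 4*x**2 - 7*x + 10)) dx by partial fractions, (8*x**2 - 23*x + 27)/(x**3 - 4*x**2 - 7*x + 10) = 5/(x + 2) - 1/(x - 1) + 4/(x - 5): now log(x) + atan(x/3) + ∫(4/(x - 5)) dx + ∫(-1/(x - 1)) dx + ∫(5/(x + 2)) dx.
Step 5. Evaluate the standard form [assuming x > 5]: now log(x) + 4*log(x - 5) + atan(x/3) + ∫(-1/(x - 1)) dx + ∫(5/(x + 2)) dx.
Step 6. Evaluate the standard form [assuming x > 1]: now log(x) + 4*log(x - 5) - log(x - 1) + atan(x/3) + ∫(5/(x + 2)) dx.
Step 7. Evaluate the standard form [assuming x > -2]: now log(x) + 4*log(x - 5) - log(x - 1) + 5*log(x + 2) + atan(x/3).
Answer: log(x) + 4*log(x - 5) - log(x - 1) + 5*log(x + 2) + atan(x/3).


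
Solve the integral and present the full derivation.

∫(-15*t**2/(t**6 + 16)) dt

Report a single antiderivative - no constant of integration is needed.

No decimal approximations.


Step 1. Substitute u = t**3, turning ∫(-15*t**2/(t**6 + 16)) dt into ∫(-5/(u**2 + 16)) du: now ∫(-5/(u**2 + 16)) du.
Step 2. Evaluate the standard form: now -5*atan(u/4)/4.
Step 3. Substitute back u = t**3: now -5*atan(t**3/4)/4.
Answer: -5*atan(t**3/4)/4.


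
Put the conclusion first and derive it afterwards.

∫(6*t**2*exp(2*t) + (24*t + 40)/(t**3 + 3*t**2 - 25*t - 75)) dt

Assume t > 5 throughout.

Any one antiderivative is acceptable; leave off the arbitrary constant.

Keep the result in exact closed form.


The answer is 3*t**2*exp(2*t) - 3*t*exp(2*t) + 3*exp(2*t)/2 + 2*log(t - 5) + 2*log(t + 3) - 4*log(t + 5).
Step 1. Rewrite: now ∫(6*t**2*exp(2*t)) dt + ∫((24*t + 40)/(t**3 + 3*t**2 - 25*t - 75)) dt.
Step 2. Integrate ∫(6*t**2*exp(2*t)) dt by parts with u = t**2, dv = (6*exp(2*t)) dt, so v = 3*exp(2*t): now 3*t**2*exp(2*t) + ∫(-6*t*exp(2*t)) dt + ∫((24*t + 40)/(t**3 + 3*t**2 - 25*t - 75)) dt.
Step 3. Integrate ∫(-6*t*exp(2*t)) dt by parts with u = t, dv = (-6*exp(2*t)) dt, so v = -3*exp(2*t): now 3*t**2*exp(2*t) - 3*t*exp(2*t) + ∫((24*t + 40)/(t**3 + 3*t**2 - 25*t - 75)) dt + ∫(3*exp(2*t)) dt.
Step 4. Evaluate the standard form: now 3*t**2*exp(2*t) - 3*t*exp(2*t) + 3*exp(2*t)/2 + ∫((24*t + 40)/(t**3 + 3*t**2 - 25*t - 75)) dt.
Step 5. Decompose ∫((24*t + 40)/(t**3 + 3*t**2 - 25*t - 75)) dt by partial fractions, (24*t + 40)/(t**3 + 3*t**2 - 25*t - 75) = -4/(t + 5) + 2/(t + 3) + 2/(t - 5): now 3*t**2*exp(2*t) - 3*t*exp(2*t) + 3*exp(2*t)/2 + ∫(2/(t - 5)) dt + ∫(2/(t + 3)) dt + ∫(-4/(t + 5)) dt.
Step 6. Evaluate the standard form [assuming t > 5]: now 3*t**2*exp(2*t) - 3*t*exp(2*t) + 3*exp(2*t)/2 + 2*log(t - 5) + ∫(2/(t + 3)) dt + ∫(-4/(t + 5)) dt.
Step 7. Evaluate the standard form [assuming t > -5]: now 3*t**2*exp(2*t) - 3*t*exp(2*t) + 3*exp(2*t)/2 + 2*log(t - 5) - 4*log(t + 5) + ∫(2/(t + 3)) dt.
Step 8. Evaluate the standard form [assuming t > -3]: now 3*t**2*exp(2*t) - 3*t*exp(2*t) + 3*exp(2*t)/2 + 2*log(t - 5) + 2*log(t + 3) - 4*log(t + 5).
Answer: 3*t**2*exp(2*t) - 3*t*exp(2*t) + 3*exp(2*t)/2 + 2*log(t - 5) + 2*log(t + 3) - 4*log(t + 5).


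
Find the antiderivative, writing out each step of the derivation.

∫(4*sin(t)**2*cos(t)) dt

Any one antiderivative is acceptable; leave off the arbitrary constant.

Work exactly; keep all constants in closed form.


Step 1. Substitute u = sin(t), turning ∫(4*sin(t)**2*cos(t)) dt into ∫(4*u**2) du: now ∫(4*u**2) du.
Step 2. Evaluate the standard form: now 4*u**3/3.
Step 3. Substitute back u = sin(t): now 4*sin(t)**3/3.
Answer: 4*sin(t)**3/3.


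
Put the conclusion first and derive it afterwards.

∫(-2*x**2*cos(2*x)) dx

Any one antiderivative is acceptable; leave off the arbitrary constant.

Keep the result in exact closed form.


The answer is -x**2*sin(2*x) - x*cos(2*x) + sin(2*x)/2.
Step 1. Integrate ∫(-2*x**2*cos(2*x)) dx by parts with u = x**2, dv = (-2*cos(2*x)) dx, so v = -sin(2*x): now -x**2*sin(2*x) + ∫(2*x*sin(2*x)) dx.
Step 2. Integrate ∫(2*x*sin(2*x)) dx by parts with u = x, dv = (2*sin(2*x)) dx, so v = -cos(2*x): now -x**2*sin(2*x) - x*cos(2*x) + ∫(cos(2*x)) dx.
Step 3. Evaluate the standard form: now -x**2*sin(2*x) - x*cos(2*x) + sin(2*x)/2.
Answer: -x**2*sin(2*x) - x*cos(2*x) + sin(2*x)/2.


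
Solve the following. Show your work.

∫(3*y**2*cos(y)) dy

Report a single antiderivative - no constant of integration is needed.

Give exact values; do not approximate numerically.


Step 1. Integrate ∫(3*y**2*cos(y)) dy by parts with u = y**2, dv = (3*cos(y)) dy, so v = 3*sin(y): now 3*y**2*sin(y) + ∫(-6*y*sin(y)) dy.
Step 2. Integrate ∫(-6*y*sin(y)) dy by parts with u = y, dv = (-6*sin(y)) dy, so v = 6*cos(y): now 3*y**2*sin(y) + 6*y*cos(y) + ∫(-6*cos(y)) dy.
Step 3. Evaluate the standard form: now 3*y**2*sin(y) + 6*y*cos(y) - 6*sin(y).
Answer: 3*y**2*sin(y) + 6*y*cos(y) - 6*sin(y).


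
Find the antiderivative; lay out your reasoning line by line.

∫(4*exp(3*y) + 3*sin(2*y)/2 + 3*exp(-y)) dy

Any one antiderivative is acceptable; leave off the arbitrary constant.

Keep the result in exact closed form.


Step 1. Rewrite: now ∫(3*exp(-y)) dy + ∫(4*exp(3*y)) dy + ∫(3*sin(2*y)/2) dy.
Step 2. Evaluate the standard form: now ∫(4*exp(3*y)) dy + ∫(3*sin(2*y)/2) dy - 3*exp(-y).
Step 3. Evaluate the standard form: now 4*exp(3*y)/3 + ∫(3*sin(2*y)/2) dy - 3*exp(-y).
Step 4. Evaluate the standard form: now 4*exp(3*y)/3 - 3*cos(2*y)/4 - 3*exp(-y).
Answer: 4*exp(3*y)/3 - 3*cos(2*y)/4 - 3*exp(-y).


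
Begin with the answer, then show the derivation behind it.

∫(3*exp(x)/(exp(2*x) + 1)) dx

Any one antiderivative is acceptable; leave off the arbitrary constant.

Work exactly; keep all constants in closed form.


The answer is 3*atan(exp(x)).
Step 1. Substitute u = exp(x), turning ∫(3*exp(x)/(exp(2*x) + 1)) dx into ∫(3/(u**2 + 1)) du: now ∫(3/(u**2 + 1)) du.
Step 2. Evaluate the standard form: now 3*atan(u).
Step 3. Substitute back u = exp(x): now 3*atan(exp(x)).
Answer: 3*atan(exp(x)).


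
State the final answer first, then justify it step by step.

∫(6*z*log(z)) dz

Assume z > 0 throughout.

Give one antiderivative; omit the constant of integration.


The answer is 3*z**2*log(z) - 3*z**2/2.
Step 1. Integrate ∫(6*z*log(z)) dz by parts with u = log(z), dv = (6*z) dz, so v = 3*z**2 [assuming z > 0]: now 3*z**2*log(z) + ∫(-3*z) dz.
Step 2. Evaluate the standard form: now 3*z**2*log(z) - 3*z**2/2.
Answer: 3*z**2*log(z) - 3*z**2/2.


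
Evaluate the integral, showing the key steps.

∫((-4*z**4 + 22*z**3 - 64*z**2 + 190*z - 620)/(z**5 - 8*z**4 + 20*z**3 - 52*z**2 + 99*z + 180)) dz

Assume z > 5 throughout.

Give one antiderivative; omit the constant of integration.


Step 1. Decompose ∫((-4*z**4 + 22*z**3 - 64*z**2 + 190*z - 620)/(z**5 - 8*z**4 + 20*z**3 - 52*z**2 + 99*z + 180)) dz by partial fractions, (-4*z**4 + 22*z**3 - 64*z**2 + 190*z - 620)/(z**5 - 8*z**4 + 20*z**3 - 52*z**2 + 99*z + 180) = -4/(z**2 + 9) - 3/(z + 1) + 4/(z - 4) - 5/(z - 5): now ∫(-5/(z - 5)) dz + ∫(4/(z - 4)) dz + ∫(-3/(z + 1)) dz + ∫(-4/(z**2 + 9)) dz.
Step 2. Evaluate the standard form [assuming z > 5]: now -5*log(z - 5) + ∫(4/(z - 4)) dz + ∫(-3/(z + 1)) dz + ∫(-4/(z**2 + 9)) dz.
Step 3. Evaluate the standard form [assuming z > 4]: now -5*log(z - 5) + 4*log(z - 4) + ∫(-3/(z + 1)) dz + ∫(-4/(z**2 + 9)) dz.
Step 4. Evaluate the standard form [assuming z > -1]: now -5*log(z - 5) + 4*log(z - 4) - 3*log(z + 1) + ∫(-4/(z**2 + 9)) dz.
Step 5. Evaluate the standard form: now -5*log(z - 5) + 4*log(z - 4) - 3*log(z + 1) - 4*atan(z/3)/3.
Answer: -5*log(z - 5) + 4*log(z - 4) - 3*log(z + 1) - 4*atan(z/3)/3.


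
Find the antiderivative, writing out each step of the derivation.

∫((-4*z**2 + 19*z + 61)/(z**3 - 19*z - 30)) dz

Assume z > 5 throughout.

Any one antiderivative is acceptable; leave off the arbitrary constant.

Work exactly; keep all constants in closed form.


Step 1. Decompose ∫((-4*z**2 + 19*z + 61)/(z**3 - 19*z - 30)) dz by partial fractions, (-4*z**2 + 19*z + 61)/(z**3 - 19*z - 30) = -4/(z + 3) - 1/(z + 2) + 1/(z - 5): now ∫(1/(z - 5)) dz + ∫(-1/(z + 2)) dz + ∫(-4/(z + 3)) dz.
Step 2. Evaluate the standard form [assuming z > -2]: now -log(z + 2) + ∫(1/(z - 5)) dz + ∫(-4/(z + 3)) dz.
Step 3. Evaluate the standard form [assuming z > 5]: now log(z - 5) - log(z + 2) + ∫(-4/(z + 3)) dz.
Step 4. Evaluate the standard form [assuming z > -3]: now log(z - 5) - log(z + 2) - 4*log(z + 3).
Answer: log(z - 5) - log(z + 2) - 4*log(z + 3).


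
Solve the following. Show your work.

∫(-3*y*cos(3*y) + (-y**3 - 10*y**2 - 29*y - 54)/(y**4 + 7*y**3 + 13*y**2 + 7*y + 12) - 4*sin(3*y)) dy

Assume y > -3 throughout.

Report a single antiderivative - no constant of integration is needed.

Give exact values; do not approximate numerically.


Step 1. Rewrite: now ∫(-3*y*cos(3*y)) dy + ∫((-y**3 - 10*y**2 - 29*y - 54)/(y**4 + 7*y**3 + 13*y**2 + 7*y + 12)) dy + ∫(-4*sin(3*y)) dy.
Step 2. Evaluate the standard form: now 4*cos(3*y)/3 + ∫(-3*y*cos(3*y)) dy + ∫((-y**3 - 10*y**2 - 29*y - 54)/(y**4 + 7*y**3 + 13*y**2 + 7*y + 12)) dy.
Step 3. Integrate ∫(-3*y*cos(3*y)) dy by parts with u = y, dv = (-3*cos(3*y)) dy, so v = -sin(3*y): now -y*sin(3*y) + 4*cos(3*y)/3 + ∫((-y**3 - 10*y**2 - 29*y - 54)/(y**4 + 7*y**3 + 13*y**2 + 7*y + 12)) dy + ∫(sin(3*y)) dy.
Step 4. Evaluate the standard form: now -y*sin(3*y) + cos(3*y) + ∫((-y**3 - 10*y**2 - 29*y - 54)/(y**4 + 7*y**3 + 13*y**2 + 7*y + 12)) dy.
Step 5. Decompose ∫((-y**3 - 10*y**2 - 29*y - 54)/(y**4 + 7*y**3 + 13*y**2 + 7*y + 12)) dy by partial fractions, (-y**3 - 10*y**2 - 29*y - 54)/(y**4 + 7*y**3 + 13*y**2 + 7*y + 12) = -4/(y**2 + 1) + 2/(y + 4) - 3/(y + 3): now -y*sin(3*y) + cos(3*y) + ∫(-3/(y + 3)) dy + ∫(2/(y + 4)) dy + ∫(-4/(y**2 + 1)) dy.
Step 6. Evaluate the standard form [assuming y > -4]: now -y*sin(3*y) + 2*log(y + 4) + cos(3*y) + ∫(-3/(y + 3)) dy + ∫(-4/(y**2 + 1)) dy.
Step 7. Evaluate the standard form [assuming y > -3]: now -y*sin(3*y) - 3*log(y + 3) + 2*log(y + 4) + cos(3*y) + ∫(-4/(y**2 + 1)) dy.
Step 8. Evaluate the standard form: now -y*sin(3*y) - 3*log(y + 3) + 2*log(y + 4) + cos(3*y) - 4*atan(y).
Answer: -y*sin(3*y) - 3*log(y + 3) + 2*log(y + 4) + cos(3*y) - 4*atan(y).


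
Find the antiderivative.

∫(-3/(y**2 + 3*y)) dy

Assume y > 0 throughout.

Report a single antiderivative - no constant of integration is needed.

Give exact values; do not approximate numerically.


Answer: -log(y) + log(y + 3).


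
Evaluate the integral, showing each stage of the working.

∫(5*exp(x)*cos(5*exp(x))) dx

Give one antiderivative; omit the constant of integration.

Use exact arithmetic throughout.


Step 1. Substitute u = exp(x), turning ∫(5*exp(x)*cos(5*exp(x))) dx into ∫(5*cos(5*u)) du: now ∫(5*cos(5*u)) du.
Step 2. Evaluate the standard form: now sin(5*u).
Step 3. Substitute back u = exp(x): now sin(5*exp(x)).
Answer: sin(5*exp(x)).


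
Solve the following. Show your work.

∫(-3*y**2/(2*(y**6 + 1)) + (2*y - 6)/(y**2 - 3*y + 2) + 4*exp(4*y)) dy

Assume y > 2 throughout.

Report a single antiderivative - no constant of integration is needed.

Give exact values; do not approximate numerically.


Step 1. Rewrite: now ∫(-3*y**2/(2*(y**6 + 1))) dy + ∫((2*y - 6)/(y**2 - 3*y + 2)) dy + ∫(4*exp(4*y)) dy.
Step 2. Substitute u = y**3, turning ∫(-3*y**2/(2*(y**6 + 1))) dy into ∫(-1/(2*(u**2 + 1))) du: now ∫((2*y - 6)/(y**2 - 3*y + 2)) dy + ∫(-1/(2*(u**2 + 1))) du + ∫(4*exp(4*y)) dy.
Step 3. Evaluate the standard form: now -atan(u)/2 + ∫((2*y - 6)/(y**2 - 3*y + 2)) dy + ∫(4*exp(4*y)) dy.
Step 4. Substitute back u = y**3: now -atan(y**3)/2 + ∫((2*y - 6)/(y**2 - 3*y + 2)) dy + ∫(4*exp(4*y)) dy.
Step 5. Decompose ∫((2*y - 6)/(y**2 - 3*y + 2)) dy by partial fractions, (2*y - 6)/(y**2 - 3*y + 2) = 4/(y - 1) - 2/(y - 2): now -atan(y**3)/2 + ∫(-2/(y - 2)) dy + ∫(4/(y - 1)) dy + ∫(4*exp(4*y)) dy.
Step 6. Evaluate the standard form [assuming y > 2]: now -2*log(y - 2) - atan(y**3)/2 + ∫(4/(y - 1)) dy + ∫(4*exp(4*y)) dy.
Step 7. Evaluate the standard form [assuming y > 1]: now -2*log(y - 2) + 4*log(y - 1) - atan(y**3)/2 + ∫(4*exp(4*y)) dy.
Step 8. Evaluate the standard form: now exp(4*y) - 2*log(y - 2) + 4*log(y - 1) - atan(y**3)/2.
Answer: exp(4*y) - 2*log(y - 2) + 4*log(y - 1) - atan(y**3)/2.


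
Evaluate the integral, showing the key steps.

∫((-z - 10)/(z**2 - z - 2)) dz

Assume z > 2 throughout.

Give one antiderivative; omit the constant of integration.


Step 1. Decompose ∫((-z - 10)/(z**2 - z - 2)) dz by partial fractions, (-z - 10)/(z**2 - z - 2) = 3/(z + 1) - 4/(z - 2): now ∫(-4/(z - 2)) dz + ∫(3/(z + 1)) dz.
Step 2. Evaluate the standard form [assuming z > 2]: now -4*log(z - 2) + ∫(3/(z + 1)) dz.
Step 3. Evaluate the standard form [assuming z > -1]: now -4*log(z - 2) + 3*log(z + 1).
Answer: -4*log(z - 2) + 3*log(z + 1).


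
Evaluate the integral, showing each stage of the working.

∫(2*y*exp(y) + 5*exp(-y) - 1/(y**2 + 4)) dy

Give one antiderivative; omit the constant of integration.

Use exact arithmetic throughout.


Step 1. Rewrite: now ∫(2*y*exp(y)) dy + ∫(-1/(y**2 + 4)) dy + ∫(5*exp(-y)) dy.
Step 2. Evaluate the standard form: now -atan(y/2)/2 + ∫(2*y*exp(y)) dy + ∫(5*exp(-y)) dy.
Step 3. Evaluate the standard form: now -atan(y/2)/2 + ∫(2*y*exp(y)) dy - 5*exp(-y).
Step 4. Integrate ∫(2*y*exp(y)) dy by parts with u = y, dv = (2*exp(y)) dy, so v = 2*exp(y): now 2*y*exp(y) - atan(y/2)/2 + ∫(-2*exp(y)) dy - 5*exp(-y).
Step 5. Evaluate the standard form: now 2*y*exp(y) - 2*exp(y) - atan(y/2)/2 - 5*exp(-y).
Answer: 2*y*exp(y) - 2*exp(y) - atan(y/2)/2 - 5*exp(-y).


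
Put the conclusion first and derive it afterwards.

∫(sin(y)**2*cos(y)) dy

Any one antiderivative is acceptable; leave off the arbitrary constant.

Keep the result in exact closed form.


The answer is sin(y)**3/3.
Step 1. Substitute u = sin(y), turning ∫(sin(y)**2*cos(y)) dy into ∫(u**2) du: now ∫(u**2) du.
Step 2. Evaluate the standard form: now u**3/3.
Step 3. Substitute back u = sin(y): now sin(y)**3/3.
Answer: sin(y)**3/3.


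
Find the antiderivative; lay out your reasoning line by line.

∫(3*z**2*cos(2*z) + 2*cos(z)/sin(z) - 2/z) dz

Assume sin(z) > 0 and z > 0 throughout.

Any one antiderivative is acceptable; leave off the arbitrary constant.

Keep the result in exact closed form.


Step 1. Rewrite: now ∫(-2/z) dz + ∫(3*z**2*cos(2*z)) dz + ∫(2*cos(z)/sin(z)) dz.
Step 2. Integrate ∫(3*z**2*cos(2*z)) dz by parts with u = z**2, dv = (3*cos(2*z)) dz, so v = 3*sin(2*z)/2: now 3*z**2*sin(2*z)/2 + ∫(-2/z) dz + ∫(-3*z*sin(2*z)) dz + ∫(2*cos(z)/sin(z)) dz.
Step 3. Integrate ∫(-3*z*sin(2*z)) dz by parts with u = z, dv = (-3*sin(2*z)) dz, so v = 3*cos(2*z)/2: now 3*z**2*sin(2*z)/2 + 3*z*cos(2*z)/2 + ∫(-2/z) dz + ∫(2*cos(z)/sin(z)) dz + ∫(-3*cos(2*z)/2) dz.
Step 4. Evaluate the standard form: now 3*z**2*sin(2*z)/2 + 3*z*cos(2*z)/2 - 3*sin(2*z)/4 + ∫(-2/z) dz + ∫(2*cos(z)/sin(z)) dz.
Step 5. Evaluate the standard form [assuming z > 0]: now 3*z**2*sin(2*z)/2 + 3*z*cos(2*z)/2 - 2*log(z) - 3*sin(2*z)/4 + ∫(2*cos(z)/sin(z)) dz.
Step 6. Substitute u = sin(z), turning ∫(2*cos(z)/sin(z)) dz into ∫(2/u) du: now 3*z**2*sin(2*z)/2 + 3*z*cos(2*z)/2 - 2*log(z) - 3*sin(2*z)/4 + ∫(2/u) du.
Step 7. Evaluate the standard form [assuming u > 0]: now 3*z**2*sin(2*z)/2 + 3*z*cos(2*z)/2 + 2*log(u) - 2*log(z) - 3*sin(2*z)/4.
Step 8. Substitute back u = sin(z): now 3*z**2*sin(2*z)/2 + 3*z*cos(2*z)/2 - 2*log(z) + 2*log(sin(z)) - 3*sin(2*z)/4.
Answer: 3*z**2*sin(2*z)/2 + 3*z*cos(2*z)/2 - 2*log(z) + 2*log(sin(z)) - 3*sin(2*z)/4.


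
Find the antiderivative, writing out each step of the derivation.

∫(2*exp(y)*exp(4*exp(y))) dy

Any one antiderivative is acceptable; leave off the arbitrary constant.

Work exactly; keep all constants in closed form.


Step 1. Substitute u = exp(y), turning ∫(2*exp(y)*exp(4*exp(y))) dy into ∫(2*exp(4*u)) du: now ∫(2*exp(4*u)) du.
Step 2. Evaluate the standard form: now exp(4*u)/2.
Step 3. Substitute back u = exp(y): now exp(4*exp(y))/2.
Answer: exp(4*exp(y))/2.


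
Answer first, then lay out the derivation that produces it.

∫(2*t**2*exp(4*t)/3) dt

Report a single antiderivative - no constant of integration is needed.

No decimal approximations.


The answer is t**2*exp(4*t)/6 - t*exp(4*t)/12 + exp(4*t)/48.
Step 1. Integrate ∫(2*t**2*exp(4*t)/3) dt by parts with u = t**2, dv = (2*exp(4*t)/3) dt, so v = exp(4*t)/6: now t**2*exp(4*t)/6 + ∫(-t*exp(4*t)/3) dt.
Step 2. Integrate ∫(-t*exp(4*t)/3) dt by parts with u = t, dv = (-exp(4*t)/3) dt, so v = -exp(4*t)/12: now t**2*exp(4*t)/6 - t*exp(4*t)/12 + ∫(exp(4*t)/12) dt.
Step 3. Evaluate the standard form: now t**2*exp(4*t)/6 - t*exp(4*t)/12 + exp(4*t)/48.
Answer: t**2*exp(4*t)/6 - t*exp(4*t)/12 + exp(4*t)/48.


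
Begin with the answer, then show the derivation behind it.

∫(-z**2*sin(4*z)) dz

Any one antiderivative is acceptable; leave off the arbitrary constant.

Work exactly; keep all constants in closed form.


The answer is z**2*cos(4*z)/4 - z*sin(4*z)/8 - cos(4*z)/32.
Step 1. Integrate ∫(-z**2*sin(4*z)) dz by parts with u = z**2, dv = (-sin(4*z)) dz, so v = cos(4*z)/4: now z**2*cos(4*z)/4 + ∫(-z*cos(4*z)/2) dz.
Step 2. Integrate ∫(-z*cos(4*z)/2) dz by parts with u = z, dv = (-cos(4*z)/2) dz, so v = -sin(4*z)/8: now z**2*cos(4*z)/4 - z*sin(4*z)/8 + ∫(sin(4*z)/8) dz.
Step 3. Evaluate the standard form: now z**2*cos(4*z)/4 - z*sin(4*z)/8 - cos(4*z)/32.
Answer: z**2*cos(4*z)/4 - z*sin(4*z)/8 - cos(4*z)/32.


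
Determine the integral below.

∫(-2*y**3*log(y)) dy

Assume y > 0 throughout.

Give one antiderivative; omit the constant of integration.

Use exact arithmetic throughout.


Answer: -y**4*log(y)/2 + y**4/8.


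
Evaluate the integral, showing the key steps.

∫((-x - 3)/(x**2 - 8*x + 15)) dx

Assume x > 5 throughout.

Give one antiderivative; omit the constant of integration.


Step 1. Decompose ∫((-x - 3)/(x**2 - 8*x + 15)) dx by partial fractions, (-x - 3)/(x**2 - 8*x + 15) = 3/(x - 3) - 4/(x - 5): now ∫(-4/(x - 5)) dx + ∫(3/(x - 3)) dx.
Step 2. Evaluate the standard form [assuming x > 3]: now 3*log(x - 3) + ∫(-4/(x - 5)) dx.
Step 3. Evaluate the standard form [assuming x > 5]: now -4*log(x - 5) + 3*log(x - 3).
Answer: -4*log(x - 5) + 3*log(x - 3).


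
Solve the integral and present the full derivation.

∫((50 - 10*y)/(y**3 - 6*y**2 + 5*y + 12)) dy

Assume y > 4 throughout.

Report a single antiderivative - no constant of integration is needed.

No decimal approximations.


Step 1. Decompose ∫((50 - 10*y)/(y**3 - 6*y**2 + 5*y + 12)) dy by partial fractions, (50 - 10*y)/(y**3 - 6*y**2 + 5*y + 12) = 3/(y + 1) - 5/(y - 3) + 2/(y - 4): now ∫(2/(y - 4)) dy + ∫(-5/(y - 3)) dy + ∫(3/(y + 1)) dy.
Step 2. Evaluate the standard form [assuming y > 4]: now 2*log(y - 4) + ∫(-5/(y - 3)) dy + ∫(3/(y + 1)) dy.
Step 3. Evaluate the standard form [assuming y > -1]: now 2*log(y - 4) + 3*log(y + 1) + ∫(-5/(y - 3)) dy.
Step 4. Evaluate the standard form [assuming y > 3]: now 2*log(y - 4) - 5*log(y - 3) + 3*log(y + 1).
Answer: 2*log(y - 4) - 5*log(y - 3) + 3*log(y + 1).


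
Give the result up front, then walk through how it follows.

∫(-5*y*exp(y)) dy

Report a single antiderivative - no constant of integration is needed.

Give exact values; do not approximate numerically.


The answer is -5*y*exp(y) + 5*exp(y).
Step 1. Integrate ∫(-5*y*exp(y)) dy by parts with u = y, dv = (-5*exp(y)) dy, so v = -5*exp(y): now -5*y*exp(y) + ∫(5*exp(y)) dy.
Step 2. Evaluate the standard form: now -5*y*exp(y) + 5*exp(y).
Answer: -5*y*exp(y) + 5*exp(y).


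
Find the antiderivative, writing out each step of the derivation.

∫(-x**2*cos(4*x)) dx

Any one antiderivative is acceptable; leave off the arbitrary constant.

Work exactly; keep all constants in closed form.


Step 1. Integrate ∫(-x**2*cos(4*x)) dx by parts with u = x**2, dv = (-cos(4*x)) dx, so v = -sin(4*x)/4: now -x**2*sin(4*x)/4 + ∫(x*sin(4*x)/2) dx.
Step 2. Integrate ∫(x*sin(4*x)/2) dx by parts with u = x, dv = (sin(4*x)/2) dx, so v = -cos(4*x)/8: now -x**2*sin(4*x)/4 - x*cos(4*x)/8 + ∫(cos(4*x)/8) dx.
Step 3. Evaluate the standard form: now -x**2*sin(4*x)/4 - x*cos(4*x)/8 + sin(4*x)/32.
Answer: -x**2*sin(4*x)/4 - x*cos(4*x)/8 + sin(4*x)/32.


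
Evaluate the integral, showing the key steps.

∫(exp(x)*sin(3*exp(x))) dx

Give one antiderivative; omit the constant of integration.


Step 1. Substitute u = exp(x), turning ∫(exp(x)*sin(3*exp(x))) dx into ∫(sin(3*u)) du: now ∫(sin(3*u)) du.
Step 2. Evaluate the standard form: now -cos(3*u)/3.
Step 3. Substitute back u = exp(x): now -cos(3*exp(x))/3.
Answer: -cos(3*exp(x))/3.


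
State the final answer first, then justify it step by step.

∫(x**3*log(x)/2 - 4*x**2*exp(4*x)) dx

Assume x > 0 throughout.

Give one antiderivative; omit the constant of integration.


The answer is x**4*log(x)/8 - x**4/32 - x**2*exp(4*x) + x*exp(4*x)/2 - exp(4*x)/8.
Step 1. Rewrite: now ∫(-4*x**2*exp(4*x)) dx + ∫(x**3*log(x)/2) dx.
Step 2. Integrate ∫(-4*x**2*exp(4*x)) dx by parts with u = x**2, dv = (-4*exp(4*x)) dx, so v = -exp(4*x): now -x**2*exp(4*x) + ∫(2*x*exp(4*x)) dx + ∫(x**3*log(x)/2) dx.
Step 3. Integrate ∫(2*x*exp(4*x)) dx by parts with u = x, dv = (2*exp(4*x)) dx, so v = exp(4*x)/2: now -x**2*exp(4*x) + x*exp(4*x)/2 + ∫(x**3*log(x)/2) dx + ∫(-exp(4*x)/2) dx.
Step 4. Evaluate the standard form: now -x**2*exp(4*x) + x*exp(4*x)/2 - exp(4*x)/8 + ∫(x**3*log(x)/2) dx.
Step 5. Integrate ∫(x**3*log(x)/2) dx by parts with u = log(x), dv = (x**3/2) dx, so v = x**4/8 [assuming x > 0]: now x**4*log(x)/8 - x**2*exp(4*x) + x*exp(4*x)/2 - exp(4*x)/8 + ∫(-x**3/8) dx.
Step 6. Evaluate the standard form: now x**4*log(x)/8 - x**4/32 - x**2*exp(4*x) + x*exp(4*x)/2 - exp(4*x)/8.
Answer: x**4*log(x)/8 - x**4/32 - x**2*exp(4*x) + x*exp(4*x)/2 - exp(4*x)/8.


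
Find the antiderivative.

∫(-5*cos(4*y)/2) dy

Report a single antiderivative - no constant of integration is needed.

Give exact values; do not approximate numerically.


Answer: -5*sin(4*y)/8.


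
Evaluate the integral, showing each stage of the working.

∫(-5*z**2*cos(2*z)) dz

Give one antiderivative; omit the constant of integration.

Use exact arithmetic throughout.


Step 1. Integrate ∫(-5*z**2*cos(2*z)) dz by parts with u = z**2, dv = (-5*cos(2*z)) dz, so v = -5*sin(2*z)/2: now -5*z**2*sin(2*z)/2 + ∫(5*z*sin(2*z)) dz.
Step 2. Integrate ∫(5*z*sin(2*z)) dz by parts with u = z, dv = (5*sin(2*z)) dz, so v = -5*cos(2*z)/2: now -5*z**2*sin(2*z)/2 - 5*z*cos(2*z)/2 + ∫(5*cos(2*z)/2) dz.
Step 3. Evaluate the standard form: now -5*z**2*sin(2*z)/2 - 5*z*cos(2*z)/2 + 5*sin(2*z)/4.
Answer: -5*z**2*sin(2*z)/2 - 5*z*cos(2*z)/2 + 5*sin(2*z)/4.


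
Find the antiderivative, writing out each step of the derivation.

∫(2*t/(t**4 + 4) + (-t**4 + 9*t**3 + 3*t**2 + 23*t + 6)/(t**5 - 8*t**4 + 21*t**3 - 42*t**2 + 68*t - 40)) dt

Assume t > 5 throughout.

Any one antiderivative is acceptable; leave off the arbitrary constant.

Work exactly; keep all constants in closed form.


Step 1. Rewrite: now ∫(2*t/(t**4 + 4)) dt + ∫((-t**4 + 9*t**3 + 3*t**2 + 23*t + 6)/(t**5 - 8*t**4 + 21*t**3 - 42*t**2 + 68*t - 40)) dt.
Step 2. Substitute u = t**2, turning ∫(2*t/(t**4 + 4)) dt into ∫(1/(u**2 + 4)) du: now ∫((-t**4 + 9*t**3 + 3*t**2 + 23*t + 6)/(t**5 - 8*t**4 + 21*t**3 - 42*t**2 + 68*t - 40)) dt + ∫(1/(u**2 + 4)) du.
Step 3. Evaluate the standard form: now atan(u/2)/2 + ∫((-t**4 + 9*t**3 + 3*t**2 + 23*t + 6)/(t**5 - 8*t**4 + 21*t**3 - 42*t**2 + 68*t - 40)) dt.
Step 4. Substitute back u = t**2: now atan(t**2/2)/2 + ∫((-t**4 + 9*t**3 + 3*t**2 + 23*t + 6)/(t**5 - 8*t**4 + 21*t**3 - 42*t**2 + 68*t - 40)) dt.
Step 5. Decompose ∫((-t**4 + 9*t**3 + 3*t**2 + 23*t + 6)/(t**5 - 8*t**4 + 21*t**3 - 42*t**2 + 68*t - 40)) dt by partial fractions, (-t**4 + 9*t**3 + 3*t**2 + 23*t + 6)/(t**5 - 8*t**4 + 21*t**3 - 42*t**2 + 68*t - 40) = -1/(t**2 + 4) + 2/(t - 1) - 5/(t - 2) + 2/(t - 5): now atan(t**2/2)/2 + ∫(2/(t - 5)) dt + ∫(-5/(t - 2)) dt + ∫(2/(t - 1)) dt + ∫(-1/(t**2 + 4)) dt.
Step 6. Evaluate the standard form [assuming t > 1]: now 2*log(t - 1) + atan(t**2/2)/2 + ∫(2/(t - 5)) dt + ∫(-5/(t - 2)) dt + ∫(-1/(t**2 + 4)) dt.
Step 7. Evaluate the standard form [assuming t > 5]: now 2*log(t - 5) + 2*log(t - 1) + atan(t**2/2)/2 + ∫(-5/(t - 2)) dt + ∫(-1/(t**2 + 4)) dt.
Step 8. Evaluate the standard form [assuming t > 2]: now 2*log(t - 5) - 5*log(t - 2) + 2*log(t - 1) + atan(t**2/2)/2 + ∫(-1/(t**2 + 4)) dt.
Step 9. Evaluate the standard form: now 2*log(t - 5) - 5*log(t - 2) + 2*log(t - 1) - atan(t/2)/2 + atan(t**2/2)/2.
Answer: 2*log(t - 5) - 5*log(t - 2) + 2*log(t - 1) - atan(t/2)/2 + atan(t**2/2)/2.


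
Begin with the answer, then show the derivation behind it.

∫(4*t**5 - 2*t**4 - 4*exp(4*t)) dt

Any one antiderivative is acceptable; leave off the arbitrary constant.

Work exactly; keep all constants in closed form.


The answer is 2*t**6/3 - 2*t**5/5 - exp(4*t).
Step 1. Rewrite: now ∫(-2*t**4) dt + ∫(4*t**5) dt + ∫(-4*exp(4*t)) dt.
Step 2. Evaluate the standard form: now -exp(4*t) + ∫(-2*t**4) dt + ∫(4*t**5) dt.
Step 3. Evaluate the standard form: now -2*t**5/5 - exp(4*t) + ∫(4*t**5) dt.
Step 4. Evaluate the standard form: now 2*t**6/3 - 2*t**5/5 - exp(4*t).
Answer: 2*t**6/3 - 2*t**5/5 - exp(4*t).


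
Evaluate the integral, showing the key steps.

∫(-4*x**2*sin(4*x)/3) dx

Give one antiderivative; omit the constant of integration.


Step 1. Integrate ∫(-4*x**2*sin(4*x)/3) dx by parts with u = x**2, dv = (-4*sin(4*x)/3) dx, so v = cos(4*x)/3: now x**2*cos(4*x)/3 + ∫(-2*x*cos(4*x)/3) dx.
Step 2. Integrate ∫(-2*x*cos(4*x)/3) dx by parts with u = x, dv = (-2*cos(4*x)/3) dx, so v = -sin(4*x)/6: now x**2*cos(4*x)/3 - x*sin(4*x)/6 + ∫(sin(4*x)/6) dx.
Step 3. Evaluate the standard form: now x**2*cos(4*x)/3 - x*sin(4*x)/6 - cos(4*x)/24.
Answer: x**2*cos(4*x)/3 - x*sin(4*x)/6 - cos(4*x)/24.


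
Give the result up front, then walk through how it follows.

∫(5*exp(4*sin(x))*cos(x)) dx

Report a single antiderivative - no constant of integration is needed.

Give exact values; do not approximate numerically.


The answer is 5*exp(4*sin(x))/4.
Step 1. Substitute u = sin(x), turning ∫(5*exp(4*sin(x))*cos(x)) dx into ∫(5*exp(4*u)) du: now ∫(5*exp(4*u)) du.
Step 2. Evaluate the standard form: now 5*exp(4*u)/4.
Step 3. Substitute back u = sin(x): now 5*exp(4*sin(x))/4.
Answer: 5*exp(4*sin(x))/4.


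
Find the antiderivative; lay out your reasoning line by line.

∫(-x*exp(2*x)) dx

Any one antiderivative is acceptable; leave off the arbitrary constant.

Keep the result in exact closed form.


Step 1. Integrate ∫(-x*exp(2*x)) dx by parts with u = x, dv = (-exp(2*x)) dx, so v = -exp(2*x)/2: now -x*exp(2*x)/2 + ∫(exp(2*x)/2) dx.
Step 2. Evaluate the standard form: now -x*exp(2*x)/2 + exp(2*x)/4.
Answer: -x*exp(2*x)/2 + exp(2*x)/4.


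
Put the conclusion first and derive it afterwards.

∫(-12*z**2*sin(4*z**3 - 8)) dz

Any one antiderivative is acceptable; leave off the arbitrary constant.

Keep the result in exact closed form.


The answer is cos(4*z**3 - 8).
Step 1. Substitute u = z**3 - 2, turning ∫(-12*z**2*sin(4*z**3 - 8)) dz into ∫(-4*sin(4*u)) du: now ∫(-4*sin(4*u)) du.
Step 2. Evaluate the standard form: now cos(4*u).
Step 3. Substitute back u = z**3 - 2: now cos(4*z**3 - 8).
Answer: cos(4*z**3 - 8).


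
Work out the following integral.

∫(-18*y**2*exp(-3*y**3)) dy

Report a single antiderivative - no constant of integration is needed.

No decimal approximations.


Answer: 2*exp(-3*y**3).


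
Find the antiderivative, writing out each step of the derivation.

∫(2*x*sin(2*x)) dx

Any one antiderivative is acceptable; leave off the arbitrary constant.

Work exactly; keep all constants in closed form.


Step 1. Integrate ∫(2*x*sin(2*x)) dx by parts with u = x, dv = (2*sin(2*x)) dx, so v = -cos(2*x): now -x*cos(2*x) + ∫(cos(2*x)) dx.
Step 2. Evaluate the standard form: now -x*cos(2*x) + sin(2*x)/2.
Answer: -x*cos(2*x) + sin(2*x)/2.


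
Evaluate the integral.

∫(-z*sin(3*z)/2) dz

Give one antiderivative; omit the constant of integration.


Answer: z*cos(3*z)/6 - sin(3*z)/18.


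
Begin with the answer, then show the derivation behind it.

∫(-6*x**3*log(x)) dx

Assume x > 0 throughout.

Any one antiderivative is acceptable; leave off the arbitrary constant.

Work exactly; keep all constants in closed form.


The answer is -3*x**4*log(x)/2 + 3*x**4/8.
Step 1. Integrate ∫(-6*x**3*log(x)) dx by parts with u = log(x), dv = (-6*x**3) dx, so v = -3*x**4/2 [assuming x > 0]: now -3*x**4*log(x)/2 + ∫(3*x**3/2) dx.
Step 2. Evaluate the standard form: now -3*x**4*log(x)/2 + 3*x**4/8.
Answer: -3*x**4*log(x)/2 + 3*x**4/8.


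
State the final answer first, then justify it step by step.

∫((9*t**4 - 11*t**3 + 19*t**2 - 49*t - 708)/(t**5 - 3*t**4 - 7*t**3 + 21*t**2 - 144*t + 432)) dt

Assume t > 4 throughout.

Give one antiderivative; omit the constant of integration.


The answer is 5*log(t - 4) + 2*log(t - 3) + 2*log(t + 4) - 2*atan(t/3)/3.
Step 1. Decompose ∫((9*t**4 - 11*t**3 + 19*t**2 - 49*t - 708)/(t**5 - 3*t**4 - 7*t**3 + 21*t**2 - 144*t + 432)) dt by partial fractions, (9*t**4 - 11*t**3 + 19*t**2 - 49*t - 708)/(t**5 - 3*t**4 - 7*t**3 + 21*t**2 - 144*t + 432) = -2/(t**2 + 9) + 2/(t + 4) + 2/(t - 3) + 5/(t - 4): now ∫(5/(t - 4)) dt + ∫(2/(t - 3)) dt + ∫(2/(t + 4)) dt + ∫(-2/(t**2 + 9)) dt.
Step 2. Evaluate the standard form [assuming t > 3]: now 2*log(t - 3) + ∫(5/(t - 4)) dt + ∫(2/(t + 4)) dt + ∫(-2/(t**2 + 9)) dt.
Step 3. Evaluate the standard form [assuming t > -4]: now 2*log(t - 3) + 2*log(t + 4) + ∫(5/(t - 4)) dt + ∫(-2/(t**2 + 9)) dt.
Step 4. Evaluate the standard form [assuming t > 4]: now 5*log(t - 4) + 2*log(t - 3) + 2*log(t + 4) + ∫(-2/(t**2 + 9)) dt.
Step 5. Evaluate the standard form: now 5*log(t - 4) + 2*log(t - 3) + 2*log(t + 4) - 2*atan(t/3)/3.
Answer: 5*log(t - 4) + 2*log(t - 3) + 2*log(t + 4) - 2*atan(t/3)/3.


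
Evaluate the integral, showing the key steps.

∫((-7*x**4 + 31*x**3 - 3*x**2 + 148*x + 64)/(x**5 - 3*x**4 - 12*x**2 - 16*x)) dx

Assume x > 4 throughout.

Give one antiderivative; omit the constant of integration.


Step 1. Decompose ∫((-7*x**4 + 31*x**3 - 3*x**2 + 148*x + 64)/(x**5 - 3*x**4 - 12*x**2 - 16*x)) dx by partial fractions, (-7*x**4 + 31*x**3 - 3*x**2 + 148*x + 64)/(x**5 - 3*x**4 - 12*x**2 - 16*x) = -3/(x**2 + 4) - 5/(x + 1) + 2/(x - 4) - 4/x: now ∫(-4/x) dx + ∫(2/(x - 4)) dx + ∫(-5/(x + 1)) dx + ∫(-3/(x**2 + 4)) dx.
Step 2. Evaluate the standard form [assuming x > 0]: now -4*log(x) + ∫(2/(x - 4)) dx + ∫(-5/(x + 1)) dx + ∫(-3/(x**2 + 4)) dx.
Step 3. Evaluate the standard form [assuming x > -1]: now -4*log(x) - 5*log(x + 1) + ∫(2/(x - 4)) dx + ∫(-3/(x**2 + 4)) dx.
Step 4. Evaluate the standard form [assuming x > 4]: now -4*log(x) + 2*log(x - 4) - 5*log(x + 1) + ∫(-3/(x**2 + 4)) dx.
Step 5. Evaluate the standard form: now -4*log(x) + 2*log(x - 4) - 5*log(x + 1) - 3*atan(x/2)/2.
Answer: -4*log(x) + 2*log(x - 4) - 5*log(x + 1) - 3*atan(x/2)/2.


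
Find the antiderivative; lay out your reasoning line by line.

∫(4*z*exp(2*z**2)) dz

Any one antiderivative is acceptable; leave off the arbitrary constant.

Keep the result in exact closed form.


Step 1. Substitute u = z**2, turning ∫(4*z*exp(2*z**2)) dz into ∫(2*exp(2*u)) du: now ∫(2*exp(2*u)) du.
Step 2. Evaluate the standard form: now exp(2*u).
Step 3. Substitute back u = z**2: now exp(2*z**2).
Answer: exp(2*z**2).


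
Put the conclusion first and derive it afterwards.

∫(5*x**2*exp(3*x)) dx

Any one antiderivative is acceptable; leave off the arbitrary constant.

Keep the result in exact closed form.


The answer is 5*x**2*exp(3*x)/3 - 10*x*exp(3*x)/9 + 10*exp(3*x)/27.
Step 1. Integrate ∫(5*x**2*exp(3*x)) dx by parts with u = x**2, dv = (5*exp(3*x)) dx, so v = 5*exp(3*x)/3: now 5*x**2*exp(3*x)/3 + ∫(-10*x*exp(3*x)/3) dx.
Step 2. Integrate ∫(-10*x*exp(3*x)/3) dx by parts with u = x, dv = (-10*exp(3*x)/3) dx, so v = -10*exp(3*x)/9: now 5*x**2*exp(3*x)/3 - 10*x*exp(3*x)/9 + ∫(10*exp(3*x)/9) dx.
Step 3. Evaluate the standard form: now 5*x**2*exp(3*x)/3 - 10*x*exp(3*x)/9 + 10*exp(3*x)/27.
Answer: 5*x**2*exp(3*x)/3 - 10*x*exp(3*x)/9 + 10*exp(3*x)/27.


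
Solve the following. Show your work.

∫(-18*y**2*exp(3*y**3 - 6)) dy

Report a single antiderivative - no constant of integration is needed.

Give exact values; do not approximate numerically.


Step 1. Substitute u = y**3 - 2, turning ∫(-18*y**2*exp(3*y**3 - 6)) dy into ∫(-6*exp(3*u)) du: now ∫(-6*exp(3*u)) du.
Step 2. Evaluate the standard form: now -2*exp(3*u).
Step 3. Substitute back u = y**3 - 2: now -2*exp(3*y**3 - 6).
Answer: -2*exp(3*y**3 - 6).


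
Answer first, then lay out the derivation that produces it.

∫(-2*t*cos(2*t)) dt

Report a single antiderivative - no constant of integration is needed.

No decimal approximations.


The answer is -t*sin(2*t) - cos(2*t)/2.
Step 1. Integrate ∫(-2*t*cos(2*t)) dt by parts with u = t, dv = (-2*cos(2*t)) dt, so v = -sin(2*t): now -t*sin(2*t) + ∫(sin(2*t)) dt.
Step 2. Evaluate the standard form: now -t*sin(2*t) - cos(2*t)/2.
Answer: -t*sin(2*t) - cos(2*t)/2.


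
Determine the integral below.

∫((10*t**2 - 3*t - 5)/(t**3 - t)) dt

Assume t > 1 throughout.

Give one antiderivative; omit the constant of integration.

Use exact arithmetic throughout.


Answer: 5*log(t) + log(t - 1) + 4*log(t + 1).


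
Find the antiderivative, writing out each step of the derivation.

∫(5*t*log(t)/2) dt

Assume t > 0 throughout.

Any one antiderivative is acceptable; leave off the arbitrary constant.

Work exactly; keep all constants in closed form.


Step 1. Integrate ∫(5*t*log(t)/2) dt by parts with u = log(t), dv = (5*t/2) dt, so v = 5*t**2/4 [assuming t > 0]: now 5*t**2*log(t)/4 + ∫(-5*t/4) dt.
Step 2. Evaluate the standard form: now 5*t**2*log(t)/4 - 5*t**2/8.
Answer: 5*t**2*log(t)/4 - 5*t**2/8.


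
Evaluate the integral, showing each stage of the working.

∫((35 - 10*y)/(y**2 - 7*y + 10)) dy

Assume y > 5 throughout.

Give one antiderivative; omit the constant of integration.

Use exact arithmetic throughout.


Step 1. Decompose ∫((35 - 10*y)/(y**2 - 7*y + 10)) dy by partial fractions, (35 - 10*y)/(y**2 - 7*y + 10) = -5/(y - 2) - 5/(y - 5): now ∫(-5/(y - 5)) dy + ∫(-5/(y - 2)) dy.
Step 2. Evaluate the standard form [assuming y > 2]: now -5*log(y - 2) + ∫(-5/(y - 5)) dy.
Step 3. Evaluate the standard form [assuming y > 5]: now -5*log(y - 5) - 5*log(y - 2).
Answer: -5*log(y - 5) - 5*log(y - 2).


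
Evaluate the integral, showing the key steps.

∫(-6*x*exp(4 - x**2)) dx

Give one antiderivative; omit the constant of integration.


Step 1. Substitute u = x**2 - 4, turning ∫(-6*x*exp(4 - x**2)) dx into ∫(-3*exp(-u)) du: now ∫(-3*exp(-u)) du.
Step 2. Evaluate the standard form: now 3*exp(-u).
Step 3. Substitute back u = x**2 - 4: now 3*exp(4 - x**2).
Answer: 3*exp(4 - x**2).


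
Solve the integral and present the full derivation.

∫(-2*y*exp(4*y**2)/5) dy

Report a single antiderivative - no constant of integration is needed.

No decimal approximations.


Step 1. Substitute u = y**2, turning ∫(-2*y*exp(4*y**2)/5) dy into ∫(-exp(4*u)/5) du: now ∫(-exp(4*u)/5) du.
Step 2. Evaluate the standard form: now -exp(4*u)/20.
Step 3. Substitute back u = y**2: now -exp(4*y**2)/20.
Answer: -exp(4*y**2)/20.


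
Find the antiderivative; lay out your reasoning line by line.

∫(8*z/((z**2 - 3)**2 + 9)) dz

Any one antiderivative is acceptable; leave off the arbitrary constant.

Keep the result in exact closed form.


Step 1. Substitute u = z**2 - 3, turning ∫(8*z/((z**2 - 3)**2 + 9)) dz into ∫(4/(u**2 + 9)) du: now ∫(4/(u**2 + 9)) du.
Step 2. Evaluate the standard form: now 4*atan(u/3)/3.
Step 3. Substitute back u = z**2 - 3: now 4*atan(z**2/3 - 1)/3.
Answer: 4*atan(z**2/3 - 1)/3.


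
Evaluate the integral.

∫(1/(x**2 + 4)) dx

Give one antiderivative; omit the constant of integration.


Answer: atan(x/2)/2.


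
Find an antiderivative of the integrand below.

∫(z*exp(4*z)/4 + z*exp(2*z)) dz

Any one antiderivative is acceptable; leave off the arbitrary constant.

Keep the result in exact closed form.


Answer: z*exp(4*z)/16 + z*exp(2*z)/2 - exp(4*z)/64 - exp(2*z)/4.


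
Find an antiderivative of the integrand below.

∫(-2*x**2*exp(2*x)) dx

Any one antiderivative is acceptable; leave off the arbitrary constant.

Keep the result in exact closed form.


Answer: -x**2*exp(2*x) + x*exp(2*x) - exp(2*x)/2.
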